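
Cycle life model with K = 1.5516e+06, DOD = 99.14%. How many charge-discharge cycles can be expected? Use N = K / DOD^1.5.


Step 1: DOD^1.5 = 99.14^1.5 = 987.13
Step 2: N = 1.5516e+06 / 987.13 = 1572 cycles

1572 cycles


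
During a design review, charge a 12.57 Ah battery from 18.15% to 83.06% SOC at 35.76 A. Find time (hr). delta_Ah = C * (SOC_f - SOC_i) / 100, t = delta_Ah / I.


Step 1: dSOC = 83.06% - 18.15% = 64.91%
Step 2: delta_Ah = 12.57 * 64.91 / 100 = 8.1592 Ah
Step 3: t = 8.1592 / 35.76 = 0.2282 hr

0.2282 hr


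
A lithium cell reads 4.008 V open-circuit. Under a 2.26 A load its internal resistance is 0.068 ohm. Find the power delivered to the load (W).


Step 1: V_terminal = OCV - I*R = 4.008 - 2.26 * 0.068 = 3.8543 V
Step 2: P_out = V_terminal * I = 3.8543 * 2.26 = 8.711 W

8.711 W


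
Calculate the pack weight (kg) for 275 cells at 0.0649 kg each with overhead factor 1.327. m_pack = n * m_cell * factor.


Cell mass sum = 275 * 0.0649 = 17.848 kg
With overhead 1.327: m_pack = 17.848 * 1.327 = 23.68 kg

23.68 kg


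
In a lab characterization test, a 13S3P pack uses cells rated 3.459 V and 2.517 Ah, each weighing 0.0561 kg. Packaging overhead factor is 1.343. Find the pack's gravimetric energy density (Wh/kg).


Step 1: V_pack = 13 * 3.459 = 44.967 V
Step 2: C_pack = 3 * 2.517 = 7.551 Ah
Step 3: E_pack = V_pack * C_pack = 44.967 * 7.551 = 339.55 Wh
Step 4: m_pack = 13 * 3 * 0.0561 * 1.343 = 2.9383 kg
Step 5: ED = E_pack / m_pack = 339.55 / 2.9383 = 115.6 Wh/kg

115.6 Wh/kg


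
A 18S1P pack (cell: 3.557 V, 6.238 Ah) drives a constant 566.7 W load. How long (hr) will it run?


Step 1: E_pack = Ns * V_cell * Np * C_cell = 18 * 3.557 * 1 * 6.238 = 399.39 Wh
Step 2: t = E_pack / P = 399.39 / 566.7 = 0.7048 hr

0.7048 hr


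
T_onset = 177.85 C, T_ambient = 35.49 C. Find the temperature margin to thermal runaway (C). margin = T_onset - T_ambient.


margin = T_onset - T_ambient = 177.85 - 35.49 = 142.36 C

142.36 C


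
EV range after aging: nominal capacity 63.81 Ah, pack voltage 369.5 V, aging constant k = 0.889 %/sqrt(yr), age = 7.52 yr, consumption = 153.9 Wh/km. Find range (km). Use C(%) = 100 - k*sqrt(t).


Step 1: capacity retention = 100 - 0.889 * sqrt(7.52) = 100 - 0.889 * 2.7423 = 97.562%
Step 2: C_now = 63.81 * 97.562/100 = 62.254 Ah
Step 3: E_pack = V * C_now = 369.5 * 62.254 = 23003 Wh
Step 4: range = E_pack / consumption = 23003 / 153.9 = 149.5 km

149.5 km


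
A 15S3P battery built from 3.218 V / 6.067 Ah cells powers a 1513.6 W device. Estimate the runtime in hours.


Step 1: E_pack = Ns * V_cell * Np * C_cell = 15 * 3.218 * 3 * 6.067 = 878.56 Wh
Step 2: t = E_pack / P = 878.56 / 1513.6 = 0.5804 hr

0.5804 hr


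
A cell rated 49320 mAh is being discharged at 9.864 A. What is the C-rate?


Convert: capacity = 49320 mAh = 49.32 Ah
Rearranging: C_rate = 9.864 / 49.32 = 0.2C

0.2C


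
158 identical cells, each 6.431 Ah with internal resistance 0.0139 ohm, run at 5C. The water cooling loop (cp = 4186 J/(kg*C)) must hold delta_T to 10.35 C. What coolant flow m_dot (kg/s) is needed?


Step 1: I = 5 * 6.431 = 32.155 A
Step 2: Q_cell = I^2 * R = 32.155^2 * 0.0139 = 14.372 W
Step 3: Q_total = 158 * 14.372 = 2270.8 W
Step 4: m_dot = Q_total / (cp * dT) = 2270.8 / (4186 * 10.35) = 0.05241 kg/s

0.05241 kg/s


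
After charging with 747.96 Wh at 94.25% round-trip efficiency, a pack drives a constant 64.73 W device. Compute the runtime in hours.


Step 1: E_discharge = eta/100 * E_charge = 94.25/100 * 747.96 = 704.95 Wh
Step 2: t = E_discharge / P = 704.95 / 64.73 = 10.89 hr

10.89 hr


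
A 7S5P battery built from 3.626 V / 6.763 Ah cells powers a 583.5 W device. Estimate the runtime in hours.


Step 1: E_pack = Ns * V_cell * Np * C_cell = 7 * 3.626 * 5 * 6.763 = 858.29 Wh
Step 2: t = E_pack / P = 858.29 / 583.5 = 1.471 hr

1.471 hr


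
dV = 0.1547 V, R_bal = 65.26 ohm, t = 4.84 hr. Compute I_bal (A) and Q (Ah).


I_bal = dV / R = 0.1547 / 65.26 = 0.0023705 A
Q = I_bal * t = 0.0023705 * 4.84 = 0.01147 Ah

I=0.0023705 A, Q=0.01147 Ah


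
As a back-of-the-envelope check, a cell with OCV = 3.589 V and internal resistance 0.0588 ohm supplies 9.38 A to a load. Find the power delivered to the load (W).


Step 1: V_terminal = OCV - I*R = 3.589 - 9.38 * 0.0588 = 3.0375 V
Step 2: P_out = V_terminal * I = 3.0375 * 9.38 = 28.49 W

28.49 W


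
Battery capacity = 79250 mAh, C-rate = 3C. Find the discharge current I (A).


Convert: capacity = 79250 mAh = 79.25 Ah
At 3C: I = 3 * 79.25 Ah = 237.75 A

237.75 A


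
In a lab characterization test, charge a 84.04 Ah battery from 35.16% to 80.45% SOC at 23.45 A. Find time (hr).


Step 1: dSOC = 80.45% - 35.16% = 45.29%
Step 2: delta_Ah = 84.04 * 45.29 / 100 = 38.062 Ah
Step 3: t = 38.062 / 23.45 = 1.623 hr

1.623 hr


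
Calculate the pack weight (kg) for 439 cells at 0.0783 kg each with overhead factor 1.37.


m_pack = n * m_cell * overhead = 439 * 0.0783 * 1.37 = 47.09 kg

47.09 kg


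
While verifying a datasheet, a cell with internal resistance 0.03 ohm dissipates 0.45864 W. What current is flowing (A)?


I = sqrt(Q / R) = sqrt(0.45864 / 0.03) = sqrt(15.288) = 3.910 A

3.910 A


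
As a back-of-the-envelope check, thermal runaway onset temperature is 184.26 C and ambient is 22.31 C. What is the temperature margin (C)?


margin = T_onset - T_ambient = 184.26 - 22.31 = 161.95 C

161.95 C


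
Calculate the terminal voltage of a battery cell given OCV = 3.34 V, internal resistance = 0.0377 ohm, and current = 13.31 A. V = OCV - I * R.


V = OCV - I*R = 3.34 - 13.31 * 0.0377 = 2.838 V

2.838 V


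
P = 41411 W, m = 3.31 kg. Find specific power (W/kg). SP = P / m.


SP = P / m = 41411 / 3.31 = 12510 W/kg

12510 W/kg


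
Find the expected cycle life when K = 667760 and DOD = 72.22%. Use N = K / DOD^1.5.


DOD^1.5 = 613.74
N = K / DOD^1.5 = 667760 / 613.74 = 1088

1088 cycles


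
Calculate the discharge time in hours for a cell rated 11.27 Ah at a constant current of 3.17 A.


t = capacity / current = 11.27 / 3.17 = 3.555 hr

3.555 hr


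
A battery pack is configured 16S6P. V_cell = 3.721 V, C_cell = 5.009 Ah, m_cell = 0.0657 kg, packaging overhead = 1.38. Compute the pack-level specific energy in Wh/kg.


Step 1: V_pack = 16 * 3.721 = 59.536 V
Step 2: C_pack = 6 * 5.009 = 30.054 Ah
Step 3: E_pack = V_pack * C_pack = 59.536 * 30.054 = 1789.3 Wh
Step 4: m_pack = 16 * 6 * 0.0657 * 1.38 = 8.7039 kg
Step 5: ED = E_pack / m_pack = 1789.3 / 8.7039 = 205.6 Wh/kg

205.6 Wh/kg


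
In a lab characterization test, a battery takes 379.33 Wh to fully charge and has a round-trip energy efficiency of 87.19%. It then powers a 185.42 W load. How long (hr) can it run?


Step 1: E_discharge = eta/100 * E_charge = 87.19/100 * 379.33 = 330.74 Wh
Step 2: t = E_discharge / P = 330.74 / 185.42 = 1.784 hr

1.784 hr


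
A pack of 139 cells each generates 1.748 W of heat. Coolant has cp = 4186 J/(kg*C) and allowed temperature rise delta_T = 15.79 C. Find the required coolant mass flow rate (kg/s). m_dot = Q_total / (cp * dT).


Q_total = 139 * 1.748 = 242.97 W
m_dot = Q_total / (cp * dT) = 242.97 / (4186 * 15.79) = 0.003676 kg/s

0.003676 kg/s


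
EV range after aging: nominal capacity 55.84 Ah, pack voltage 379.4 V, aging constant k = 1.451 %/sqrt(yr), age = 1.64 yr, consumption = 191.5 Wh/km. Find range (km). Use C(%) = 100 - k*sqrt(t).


Step 1: capacity retention = 100 - 1.451 * sqrt(1.64) = 100 - 1.451 * 1.2806 = 98.142%
Step 2: C_now = 55.84 * 98.142/100 = 54.802 Ah
Step 3: E_pack = V * C_now = 379.4 * 54.802 = 20792 Wh
Step 4: range = E_pack / consumption = 20792 / 191.5 = 108.6 km

108.6 km


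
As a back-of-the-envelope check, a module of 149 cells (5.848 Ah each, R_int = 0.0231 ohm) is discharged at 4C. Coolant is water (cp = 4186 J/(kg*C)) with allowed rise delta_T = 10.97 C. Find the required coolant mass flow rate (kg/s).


Step 1: I = 4 * 5.848 = 23.392 A
Step 2: Q_cell = I^2 * R = 23.392^2 * 0.0231 = 12.64 W
Step 3: Q_total = 149 * 12.64 = 1883.4 W
Step 4: m_dot = Q_total / (cp * dT) = 1883.4 / (4186 * 10.97) = 0.04101 kg/s

0.04101 kg/s


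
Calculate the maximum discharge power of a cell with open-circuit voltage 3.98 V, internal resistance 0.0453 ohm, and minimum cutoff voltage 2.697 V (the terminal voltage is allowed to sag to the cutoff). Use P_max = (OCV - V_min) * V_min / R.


dV = OCV - V_min = 1.283 V (so I_max = dV / R)
P_max = dV * V_min / R = 1.283 * 2.697 / 0.0453 = 76.39 W

76.39 W


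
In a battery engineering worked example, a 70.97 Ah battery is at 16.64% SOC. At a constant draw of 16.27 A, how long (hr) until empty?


Step 1: remaining = SOC/100 * C_total = 16.64/100 * 70.97 = 11.809 Ah
Step 2: t = remaining / I = 11.809 / 16.27 = 0.7258 hr

0.7258 hr


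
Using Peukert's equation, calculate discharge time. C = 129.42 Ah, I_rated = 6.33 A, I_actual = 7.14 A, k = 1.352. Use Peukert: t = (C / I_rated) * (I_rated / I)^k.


Step 1: t_rated = C / I_rated = 129.42 / 6.33 = 20.445 hr
Step 2: ratio = 6.33 / 7.14 = 0.88655
Step 3: ratio^k = 0.88655^1.352 = 0.84976
Step 4: t = t_rated * ratio^k = 20.445 * 0.84976 = 17.37 hr

17.37 hr


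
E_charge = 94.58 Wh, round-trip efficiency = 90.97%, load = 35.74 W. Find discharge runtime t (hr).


Step 1: E_discharge = eta/100 * E_charge = 90.97/100 * 94.58 = 86.039 Wh
Step 2: t = E_discharge / P = 86.039 / 35.74 = 2.407 hr

2.407 hr


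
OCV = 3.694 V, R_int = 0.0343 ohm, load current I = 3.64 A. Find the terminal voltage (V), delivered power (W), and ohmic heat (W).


Step 1: V_terminal = OCV - I*R = 3.694 - 3.64 * 0.0343 = 3.5691 V
Step 2: P_out = V_terminal * I = 3.5691 * 3.64 = 12.99 W
Step 3: Q = I^2 * R = 3.64^2 * 0.0343 = 0.4545 W

V=3.5691 V, P=12.99 W, Q=0.4545 W


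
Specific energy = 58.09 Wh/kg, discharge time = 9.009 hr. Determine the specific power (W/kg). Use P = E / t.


Specific power = 58.09 Wh/kg / 9.009 hr = 6.448 W/kg

6.448 W/kg


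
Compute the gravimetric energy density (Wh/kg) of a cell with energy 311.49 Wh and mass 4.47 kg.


Specific energy = 311.49 Wh / 4.47 kg = 69.68 Wh/kg

69.68 Wh/kg


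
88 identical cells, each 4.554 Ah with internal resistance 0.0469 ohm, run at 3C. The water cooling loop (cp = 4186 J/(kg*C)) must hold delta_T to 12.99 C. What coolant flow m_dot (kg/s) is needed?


Step 1: I = 3 * 4.554 = 13.662 A
Step 2: Q_cell = I^2 * R = 13.662^2 * 0.0469 = 8.7539 W
Step 3: Q_total = 88 * 8.7539 = 770.34 W
Step 4: m_dot = Q_total / (cp * dT) = 770.34 / (4186 * 12.99) = 0.01417 kg/s

0.01417 kg/s


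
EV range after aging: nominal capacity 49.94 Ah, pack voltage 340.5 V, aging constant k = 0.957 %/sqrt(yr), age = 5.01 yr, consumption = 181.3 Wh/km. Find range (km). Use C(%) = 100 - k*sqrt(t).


Step 1: capacity retention = 100 - 0.957 * sqrt(5.01) = 100 - 0.957 * 2.2383 = 97.858%
Step 2: C_now = 49.94 * 97.858/100 = 48.87 Ah
Step 3: E_pack = V * C_now = 340.5 * 48.87 = 16640 Wh
Step 4: range = E_pack / consumption = 16640 / 181.3 = 91.78 km

91.78 km


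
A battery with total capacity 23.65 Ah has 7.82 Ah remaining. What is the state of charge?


SOC = (remaining / total) * 100 = (7.82 / 23.65) * 100 = 33.07%

33.07%


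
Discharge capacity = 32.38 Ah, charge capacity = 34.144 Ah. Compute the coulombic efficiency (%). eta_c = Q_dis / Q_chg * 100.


Coulombic efficiency = 32.38/34.144 * 100% = 94.83%

94.83%


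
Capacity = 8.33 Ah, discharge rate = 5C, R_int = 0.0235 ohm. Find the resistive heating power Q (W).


Step 1: I = C_rate * capacity = 5 * 8.33 = 41.65 A
Step 2: Q = I^2 * R = 41.65^2 * 0.0235 = 1734.7 * 0.0235 = 40.77 W

40.77 W


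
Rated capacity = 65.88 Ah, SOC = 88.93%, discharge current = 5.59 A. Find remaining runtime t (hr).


Step 1: remaining = SOC/100 * C_total = 88.93/100 * 65.88 = 58.587 Ah
Step 2: t = remaining / I = 58.587 / 5.59 = 10.48 hr

10.48 hr


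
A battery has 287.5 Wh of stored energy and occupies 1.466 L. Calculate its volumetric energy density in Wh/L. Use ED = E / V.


ED = E / V = 287.5 / 1.466 = 196.1 Wh/L

196.1 Wh/L


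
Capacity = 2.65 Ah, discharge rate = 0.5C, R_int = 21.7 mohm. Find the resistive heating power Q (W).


Convert: R = 21.7 mohm = 0.0217 ohm
Step 1: I = C_rate * capacity = 0.5 * 2.65 = 1.325 A
Step 2: Q = I^2 * R = 1.325^2 * 0.0217 = 1.7556 * 0.0217 = 0.03810 W

0.03810 W


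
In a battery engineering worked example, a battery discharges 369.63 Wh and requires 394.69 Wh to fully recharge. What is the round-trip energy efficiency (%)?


Round-trip efficiency = 369.63/394.69 * 100% = 93.65%

93.65%


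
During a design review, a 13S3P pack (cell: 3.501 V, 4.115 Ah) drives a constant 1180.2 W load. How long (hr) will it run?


Step 1: E_pack = Ns * V_cell * Np * C_cell = 13 * 3.501 * 3 * 4.115 = 561.86 Wh
Step 2: t = E_pack / P = 561.86 / 1180.2 = 0.4761 hr

0.4761 hr


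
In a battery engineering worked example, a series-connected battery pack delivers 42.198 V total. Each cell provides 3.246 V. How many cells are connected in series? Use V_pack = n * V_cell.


Rearranging: n = V_pack / V_cell = 42.198 / 3.246 = 13 cells

13


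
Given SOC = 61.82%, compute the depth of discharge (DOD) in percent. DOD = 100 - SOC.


DOD = 100 - SOC = 100 - 61.82 = 38.18%

38.18%


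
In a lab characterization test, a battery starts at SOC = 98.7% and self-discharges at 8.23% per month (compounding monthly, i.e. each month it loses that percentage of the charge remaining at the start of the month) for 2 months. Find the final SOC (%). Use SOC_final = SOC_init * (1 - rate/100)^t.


decay = (1 - 8.23/100)^2 = 0.84217
SOC_final = 98.7 * 0.84217 = 83.12%

83.12%


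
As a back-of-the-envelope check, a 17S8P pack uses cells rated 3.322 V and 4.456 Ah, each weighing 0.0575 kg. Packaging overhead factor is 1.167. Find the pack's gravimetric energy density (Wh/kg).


Step 1: V_pack = 17 * 3.322 = 56.474 V
Step 2: C_pack = 8 * 4.456 = 35.648 Ah
Step 3: E_pack = V_pack * C_pack = 56.474 * 35.648 = 2013.2 Wh
Step 4: m_pack = 17 * 8 * 0.0575 * 1.167 = 9.1259 kg
Step 5: ED = E_pack / m_pack = 2013.2 / 9.1259 = 220.6 Wh/kg

220.6 Wh/kg


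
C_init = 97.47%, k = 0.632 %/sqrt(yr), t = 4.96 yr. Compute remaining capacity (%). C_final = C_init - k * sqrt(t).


Step 1: sqrt(4.96 yr) = 2.2271
Step 2: drop = 0.632 * 2.2271 = 1.4075
Step 3: C_final = 97.47 - 1.4075 = 96.06%

96.06%


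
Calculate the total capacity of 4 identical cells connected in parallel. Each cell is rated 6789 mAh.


Convert: C_cell = 6789 mAh = 6.789 Ah
C_total = 4 * 6.789 = 27.156 Ah

27.156 Ah


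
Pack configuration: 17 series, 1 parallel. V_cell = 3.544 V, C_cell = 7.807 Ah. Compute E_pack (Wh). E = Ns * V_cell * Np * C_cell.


E = Ns * Vcell * Np * Ccell = 17 * 3.544 * 1 * 7.807 = 470.4 Wh

470.4 Wh


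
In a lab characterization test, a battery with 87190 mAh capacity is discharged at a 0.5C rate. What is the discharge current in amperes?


Convert: capacity = 87190 mAh = 87.19 Ah
At 0.5C: I = 0.5 * 87.19 Ah = 43.595 A

43.595 A


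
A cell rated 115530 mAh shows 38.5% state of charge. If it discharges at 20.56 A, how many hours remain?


Convert: C_total = 115530 mAh = 115.53 Ah
Step 1: remaining = SOC/100 * C_total = 38.5/100 * 115.53 = 44.479 Ah
Step 2: t = remaining / I = 44.479 / 20.56 = 2.163 hr

2.163 hr


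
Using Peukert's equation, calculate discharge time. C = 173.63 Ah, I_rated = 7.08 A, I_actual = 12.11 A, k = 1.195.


Step 1: t_rated = C / I_rated = 173.63 / 7.08 = 24.524 hr
Step 2: ratio = 7.08 / 12.11 = 0.58464
Step 3: ratio^k = 0.58464^1.195 = 0.52654
Step 4: t = t_rated * ratio^k = 24.524 * 0.52654 = 12.91 hr

12.91 hr


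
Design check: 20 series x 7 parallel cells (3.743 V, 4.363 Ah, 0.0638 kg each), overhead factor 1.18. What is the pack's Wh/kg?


Step 1: V_pack = 20 * 3.743 = 74.86 V
Step 2: C_pack = 7 * 4.363 = 30.541 Ah
Step 3: E_pack = V_pack * C_pack = 74.86 * 30.541 = 2286.3 Wh
Step 4: m_pack = 20 * 7 * 0.0638 * 1.18 = 10.54 kg
Step 5: ED = E_pack / m_pack = 2286.3 / 10.54 = 216.9 Wh/kg

216.9 Wh/kg


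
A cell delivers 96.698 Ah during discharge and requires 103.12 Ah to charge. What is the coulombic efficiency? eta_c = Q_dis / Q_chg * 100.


Coulombic efficiency = 96.698/103.12 * 100% = 93.77%

93.77%


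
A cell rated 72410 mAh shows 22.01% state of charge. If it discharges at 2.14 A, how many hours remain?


Convert: C_total = 72410 mAh = 72.41 Ah
Step 1: remaining = SOC/100 * C_total = 22.01/100 * 72.41 = 15.937 Ah
Step 2: t = remaining / I = 15.937 / 2.14 = 7.447 hr

7.447 hr


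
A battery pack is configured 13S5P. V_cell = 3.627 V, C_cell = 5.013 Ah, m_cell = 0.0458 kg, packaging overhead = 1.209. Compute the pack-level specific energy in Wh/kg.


Step 1: V_pack = 13 * 3.627 = 47.151 V
Step 2: C_pack = 5 * 5.013 = 25.065 Ah
Step 3: E_pack = V_pack * C_pack = 47.151 * 25.065 = 1181.8 Wh
Step 4: m_pack = 13 * 5 * 0.0458 * 1.209 = 3.5992 kg
Step 5: ED = E_pack / m_pack = 1181.8 / 3.5992 = 328.4 Wh/kg

328.4 Wh/kg


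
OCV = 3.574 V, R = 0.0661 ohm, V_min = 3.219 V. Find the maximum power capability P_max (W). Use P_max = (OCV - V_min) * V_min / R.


P_max = (OCV - V_min) * V_min / R = (3.574 - 3.219) * 3.219 / 0.0661 = 0.355 * 3.219 / 0.0661 = 17.29 W

17.29 W


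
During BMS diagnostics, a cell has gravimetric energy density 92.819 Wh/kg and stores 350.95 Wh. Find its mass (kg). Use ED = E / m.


m = E / ED = 350.95 / 92.819 = 3.781 kg

3.781 kg


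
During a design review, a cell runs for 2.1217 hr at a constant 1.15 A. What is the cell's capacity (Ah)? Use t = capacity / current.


C = I * t = 1.15 * 2.1217 = 2.440 Ah

2.440 Ah


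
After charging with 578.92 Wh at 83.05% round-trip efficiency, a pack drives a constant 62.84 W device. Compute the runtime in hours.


Step 1: E_discharge = eta/100 * E_charge = 83.05/100 * 578.92 = 480.79 Wh
Step 2: t = E_discharge / P = 480.79 / 62.84 = 7.651 hr

7.651 hr


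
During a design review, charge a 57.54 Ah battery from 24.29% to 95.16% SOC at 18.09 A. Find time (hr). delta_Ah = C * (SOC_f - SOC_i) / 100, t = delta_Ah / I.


Step 1: dSOC = 95.16% - 24.29% = 70.87%
Step 2: delta_Ah = 57.54 * 70.87 / 100 = 40.779 Ah
Step 3: t = 40.779 / 18.09 = 2.254 hr

2.254 hr


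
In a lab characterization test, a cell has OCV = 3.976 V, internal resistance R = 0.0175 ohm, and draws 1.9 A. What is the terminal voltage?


V = OCV - I*R = 3.976 - 1.9 * 0.0175 = 3.943 V

3.943 V


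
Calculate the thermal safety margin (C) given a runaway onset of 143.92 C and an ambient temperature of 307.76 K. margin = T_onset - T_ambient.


Convert: T_ambient = 307.76 K = 34.61 C
margin = 143.92 - 34.61 = 109.31 C

109.31 C


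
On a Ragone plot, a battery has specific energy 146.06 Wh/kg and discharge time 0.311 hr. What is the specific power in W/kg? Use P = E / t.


Specific power = 146.06 Wh/kg / 0.311 hr = 469.6 W/kg

469.6 W/kg


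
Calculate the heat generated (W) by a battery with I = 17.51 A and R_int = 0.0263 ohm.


I^2 = 306.6
Q = 306.6 * 0.0263 = 8.064 W

8.064 W


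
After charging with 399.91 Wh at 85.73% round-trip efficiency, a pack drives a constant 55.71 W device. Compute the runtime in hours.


Step 1: E_discharge = eta/100 * E_charge = 85.73/100 * 399.91 = 342.84 Wh
Step 2: t = E_discharge / P = 342.84 / 55.71 = 6.154 hr

6.154 hr


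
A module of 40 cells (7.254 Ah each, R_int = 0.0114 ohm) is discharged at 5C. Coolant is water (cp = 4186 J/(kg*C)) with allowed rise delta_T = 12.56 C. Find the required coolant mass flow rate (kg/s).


Step 1: I = 5 * 7.254 = 36.27 A
Step 2: Q_cell = I^2 * R = 36.27^2 * 0.0114 = 14.997 W
Step 3: Q_total = 40 * 14.997 = 599.88 W
Step 4: m_dot = Q_total / (cp * dT) = 599.88 / (4186 * 12.56) = 0.01141 kg/s

0.01141 kg/s


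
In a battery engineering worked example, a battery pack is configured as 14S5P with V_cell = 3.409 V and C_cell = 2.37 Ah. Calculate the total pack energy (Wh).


V_pack = 14 * 3.409 = 47.726 V
C_pack = 5 * 2.37 = 11.85 Ah
E = V_pack * C_pack = 47.726 * 11.85 = 565.6 Wh

565.6 Wh


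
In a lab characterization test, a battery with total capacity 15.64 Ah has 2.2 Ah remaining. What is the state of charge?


SOC% = 2.2 / 15.64 * 100 = 14.07%

14.07%


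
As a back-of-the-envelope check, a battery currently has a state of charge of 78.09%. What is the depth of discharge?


DOD = 100 - SOC = 100 - 78.09 = 21.91%

21.91%


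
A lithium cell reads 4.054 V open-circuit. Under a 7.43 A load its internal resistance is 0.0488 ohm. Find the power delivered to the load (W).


Step 1: V_terminal = OCV - I*R = 4.054 - 7.43 * 0.0488 = 3.6914 V
Step 2: P_out = V_terminal * I = 3.6914 * 7.43 = 27.43 W

27.43 W


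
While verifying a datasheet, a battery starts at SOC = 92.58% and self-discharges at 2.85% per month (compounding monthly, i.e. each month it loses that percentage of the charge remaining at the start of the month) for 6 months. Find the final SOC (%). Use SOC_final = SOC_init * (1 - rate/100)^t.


decay = (1 - 2.85/100)^6 = 0.84073
SOC_final = 92.58 * 0.84073 = 77.83%

77.83%


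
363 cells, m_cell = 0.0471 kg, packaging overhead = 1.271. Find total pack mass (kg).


Cell mass sum = 363 * 0.0471 = 17.097 kg
With overhead 1.271: m_pack = 17.097 * 1.271 = 21.73 kg

21.73 kg


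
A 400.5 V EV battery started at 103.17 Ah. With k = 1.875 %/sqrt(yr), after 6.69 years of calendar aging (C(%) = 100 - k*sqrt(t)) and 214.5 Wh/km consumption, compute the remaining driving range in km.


Step 1: capacity retention = 100 - 1.875 * sqrt(6.69) = 100 - 1.875 * 2.5865 = 95.15%
Step 2: C_now = 103.17 * 95.15/100 = 98.166 Ah
Step 3: E_pack = V * C_now = 400.5 * 98.166 = 39315 Wh
Step 4: range = E_pack / consumption = 39315 / 214.5 = 183.3 km

183.3 km


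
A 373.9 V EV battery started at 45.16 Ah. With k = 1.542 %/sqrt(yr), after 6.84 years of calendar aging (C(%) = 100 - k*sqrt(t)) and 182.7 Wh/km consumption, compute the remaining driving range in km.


Step 1: capacity retention = 100 - 1.542 * sqrt(6.84) = 100 - 1.542 * 2.6153 = 95.967%
Step 2: C_now = 45.16 * 95.967/100 = 43.339 Ah
Step 3: E_pack = V * C_now = 373.9 * 43.339 = 16204 Wh
Step 4: range = E_pack / consumption = 16204 / 182.7 = 88.69 km

88.69 km


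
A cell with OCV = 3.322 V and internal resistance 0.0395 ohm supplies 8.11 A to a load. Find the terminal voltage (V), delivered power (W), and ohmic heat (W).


Step 1: V_terminal = OCV - I*R = 3.322 - 8.11 * 0.0395 = 3.0017 V
Step 2: P_out = V_terminal * I = 3.0017 * 8.11 = 24.34 W
Step 3: Q = I^2 * R = 8.11^2 * 0.0395 = 2.598 W

V=3.0017 V, P=24.34 W, Q=2.598 W


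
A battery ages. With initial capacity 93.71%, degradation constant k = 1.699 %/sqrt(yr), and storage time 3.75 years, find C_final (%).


sqrt(t) = sqrt(3.75) = 1.9365
C_final = 93.71 - 1.699 * 1.9365 = 90.42%

90.42%


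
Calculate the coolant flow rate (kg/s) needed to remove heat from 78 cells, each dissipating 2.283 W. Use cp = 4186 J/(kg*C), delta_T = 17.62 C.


Q_total = 78 * 2.283 = 178.07 W
m_dot = Q_total / (cp * dT) = 178.07 / (4186 * 17.62) = 0.002414 kg/s

0.002414 kg/s


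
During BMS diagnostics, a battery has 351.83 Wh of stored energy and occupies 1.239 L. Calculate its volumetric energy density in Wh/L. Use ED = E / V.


ED = E / V = 351.83 / 1.239 = 284.0 Wh/L

284.0 Wh/L


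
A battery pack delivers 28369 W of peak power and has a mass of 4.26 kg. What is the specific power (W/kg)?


SP = P / m = 28369 / 4.26 = 6659 W/kg

6659 W/kg


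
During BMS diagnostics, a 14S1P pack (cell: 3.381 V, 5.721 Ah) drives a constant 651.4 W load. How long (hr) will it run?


Step 1: E_pack = Ns * V_cell * Np * C_cell = 14 * 3.381 * 1 * 5.721 = 270.8 Wh
Step 2: t = E_pack / P = 270.8 / 651.4 = 0.4157 hr

0.4157 hr


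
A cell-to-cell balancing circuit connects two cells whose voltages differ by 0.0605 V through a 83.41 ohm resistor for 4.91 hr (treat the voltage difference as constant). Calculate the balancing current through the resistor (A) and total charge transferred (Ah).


First, Ohm's law: I_bal = 0.0605 V / 83.41 ohm = 7.2533e-04 A
Then Q = I * t = 7.2533e-04 A * 4.91 hr = 0.003561 Ah

I=7.2533e-04 A, Q=0.003561 Ah


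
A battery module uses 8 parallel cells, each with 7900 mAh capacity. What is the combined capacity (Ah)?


Convert: C_cell = 7900 mAh = 7.9 Ah
C_total = 8 * 7.9 = 63.2 Ah

63.2 Ah


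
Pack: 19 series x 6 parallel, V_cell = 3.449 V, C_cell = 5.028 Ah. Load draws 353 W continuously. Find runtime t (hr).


Step 1: E_pack = Ns * V_cell * Np * C_cell = 19 * 3.449 * 6 * 5.028 = 1976.9 Wh
Step 2: t = E_pack / P = 1976.9 / 353 = 5.600 hr

5.600 hr


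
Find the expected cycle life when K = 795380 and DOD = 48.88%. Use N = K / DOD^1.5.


Step 1: DOD^1.5 = 48.88^1.5 = 341.74
Step 2: N = 795380 / 341.74 = 2327 cycles

2327 cycles


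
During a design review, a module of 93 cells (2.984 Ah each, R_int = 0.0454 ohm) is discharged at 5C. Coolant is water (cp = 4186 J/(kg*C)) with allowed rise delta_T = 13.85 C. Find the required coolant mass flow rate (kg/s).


Step 1: I = 5 * 2.984 = 14.92 A
Step 2: Q_cell = I^2 * R = 14.92^2 * 0.0454 = 10.106 W
Step 3: Q_total = 93 * 10.106 = 939.86 W
Step 4: m_dot = Q_total / (cp * dT) = 939.86 / (4186 * 13.85) = 0.01621 kg/s

0.01621 kg/s


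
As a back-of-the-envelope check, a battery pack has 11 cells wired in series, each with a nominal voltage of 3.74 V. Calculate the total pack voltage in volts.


With 11 cells in series at 3.74 V each, V_pack = 41.14 V

41.14 V


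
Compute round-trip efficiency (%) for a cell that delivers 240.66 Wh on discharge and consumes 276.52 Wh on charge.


eta_e = E_dis / E_chg * 100 = 240.66 / 276.52 * 100 = 87.03%

87.03%


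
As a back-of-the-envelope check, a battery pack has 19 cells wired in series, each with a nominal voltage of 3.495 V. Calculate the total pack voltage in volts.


V_pack = n * V_cell = 19 * 3.495 = 66.405 V

66.405 V


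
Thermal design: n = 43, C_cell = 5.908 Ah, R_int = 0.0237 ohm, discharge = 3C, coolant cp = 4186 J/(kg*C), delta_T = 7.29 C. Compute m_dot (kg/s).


Step 1: I = 3 * 5.908 = 17.724 A
Step 2: Q_cell = I^2 * R = 17.724^2 * 0.0237 = 7.4451 W
Step 3: Q_total = 43 * 7.4451 = 320.14 W
Step 4: m_dot = Q_total / (cp * dT) = 320.14 / (4186 * 7.29) = 0.01049 kg/s

0.01049 kg/s


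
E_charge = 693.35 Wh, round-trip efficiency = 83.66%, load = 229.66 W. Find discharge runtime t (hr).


Step 1: E_discharge = eta/100 * E_charge = 83.66/100 * 693.35 = 580.06 Wh
Step 2: t = E_discharge / P = 580.06 / 229.66 = 2.526 hr

2.526 hr


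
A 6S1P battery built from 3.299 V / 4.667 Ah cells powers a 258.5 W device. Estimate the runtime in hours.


Step 1: E_pack = Ns * V_cell * Np * C_cell = 6 * 3.299 * 1 * 4.667 = 92.379 Wh
Step 2: t = E_pack / P = 92.379 / 258.5 = 0.3574 hr

0.3574 hr


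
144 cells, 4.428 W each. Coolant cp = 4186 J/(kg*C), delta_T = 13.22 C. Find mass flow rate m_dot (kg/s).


Step 1: Total heat Q = 144 * 4.428 W = 637.63 W
Step 2: denom = cp * dT = 4186 * 13.22 = 55339
Step 3: m_dot = 637.63 / 55339 = 0.01152 kg/s

0.01152 kg/s


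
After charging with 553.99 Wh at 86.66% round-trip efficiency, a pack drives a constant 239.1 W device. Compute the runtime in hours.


Step 1: E_discharge = eta/100 * E_charge = 86.66/100 * 553.99 = 480.09 Wh
Step 2: t = E_discharge / P = 480.09 / 239.1 = 2.008 hr

2.008 hr


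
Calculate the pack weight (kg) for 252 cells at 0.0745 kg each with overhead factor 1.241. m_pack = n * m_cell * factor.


m_pack = n * m_cell * overhead = 252 * 0.0745 * 1.241 = 23.30 kg

23.30 kg


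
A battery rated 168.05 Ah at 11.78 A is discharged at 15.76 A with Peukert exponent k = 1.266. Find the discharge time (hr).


t_rated = C / I_rated = 168.05 / 11.78 = 14.266 hr
(I_rated/I)^k = (0.74746)^1.266 = 0.69177
t = t_rated * (I_rated/I)^k = 14.266 * 0.69177 = 9.869 hr

9.869 hr


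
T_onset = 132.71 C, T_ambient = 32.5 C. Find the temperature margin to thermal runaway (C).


Safety margin = 132.71 C - 32.5 C = 100.21 C

100.21 C


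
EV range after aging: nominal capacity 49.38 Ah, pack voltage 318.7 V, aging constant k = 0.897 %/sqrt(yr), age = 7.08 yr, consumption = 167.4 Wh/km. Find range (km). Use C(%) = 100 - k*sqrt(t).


Step 1: capacity retention = 100 - 0.897 * sqrt(7.08) = 100 - 0.897 * 2.6608 = 97.613%
Step 2: C_now = 49.38 * 97.613/100 = 48.201 Ah
Step 3: E_pack = V * C_now = 318.7 * 48.201 = 15362 Wh
Step 4: range = E_pack / consumption = 15362 / 167.4 = 91.77 km

91.77 km


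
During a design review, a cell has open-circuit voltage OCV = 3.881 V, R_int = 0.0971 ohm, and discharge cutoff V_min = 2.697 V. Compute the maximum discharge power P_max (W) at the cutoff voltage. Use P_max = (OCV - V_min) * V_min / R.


dV = OCV - V_min = 1.184 V (so I_max = dV / R)
P_max = dV * V_min / R = 1.184 * 2.697 / 0.0971 = 32.89 W

32.89 W


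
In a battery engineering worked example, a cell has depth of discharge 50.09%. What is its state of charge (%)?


SOC = 100 - DOD = 100 - 50.09 = 49.91%

49.91%


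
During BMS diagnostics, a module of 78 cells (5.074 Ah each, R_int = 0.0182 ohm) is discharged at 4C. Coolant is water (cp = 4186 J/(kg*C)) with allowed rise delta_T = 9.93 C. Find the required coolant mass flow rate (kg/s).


Step 1: I = 4 * 5.074 = 20.296 A
Step 2: Q_cell = I^2 * R = 20.296^2 * 0.0182 = 7.4971 W
Step 3: Q_total = 78 * 7.4971 = 584.77 W
Step 4: m_dot = Q_total / (cp * dT) = 584.77 / (4186 * 9.93) = 0.01407 kg/s

0.01407 kg/s


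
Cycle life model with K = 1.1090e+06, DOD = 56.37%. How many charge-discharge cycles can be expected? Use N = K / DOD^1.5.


Step 1: DOD^1.5 = 56.37^1.5 = 423.23
Step 2: N = 1.1090e+06 / 423.23 = 2620 cycles

2620 cycles


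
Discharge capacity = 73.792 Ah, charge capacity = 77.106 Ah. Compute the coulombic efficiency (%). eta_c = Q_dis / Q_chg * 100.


Coulombic efficiency = 73.792/77.106 * 100% = 95.70%

95.70%


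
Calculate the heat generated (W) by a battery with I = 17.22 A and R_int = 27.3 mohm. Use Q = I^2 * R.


Convert: R = 27.3 mohm = 0.0273 ohm
I^2 = 296.53
Q = 296.53 * 0.0273 = 8.095 W

8.095 W


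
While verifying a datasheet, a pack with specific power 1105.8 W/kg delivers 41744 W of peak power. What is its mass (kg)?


m = P / SP = 41744 / 1105.8 = 37.75 kg

37.75 kg


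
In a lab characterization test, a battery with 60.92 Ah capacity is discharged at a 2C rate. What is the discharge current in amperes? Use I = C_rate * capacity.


I = C_rate * capacity = 2 * 60.92 = 121.84 A

121.84 A


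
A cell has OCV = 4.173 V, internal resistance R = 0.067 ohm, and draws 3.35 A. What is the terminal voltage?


V = OCV - I*R = 4.173 - 3.35 * 0.067 = 3.949 V

3.949 V


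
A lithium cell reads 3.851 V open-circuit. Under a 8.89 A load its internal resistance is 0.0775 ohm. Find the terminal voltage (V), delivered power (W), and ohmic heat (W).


Step 1: V_terminal = OCV - I*R = 3.851 - 8.89 * 0.0775 = 3.162 V
Step 2: P_out = V_terminal * I = 3.162 * 8.89 = 28.11 W
Step 3: Q = I^2 * R = 8.89^2 * 0.0775 = 6.125 W

V=3.162 V, P=28.11 W, Q=6.125 W


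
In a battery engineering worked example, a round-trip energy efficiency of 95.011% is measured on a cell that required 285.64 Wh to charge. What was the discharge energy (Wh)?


E_dis = eta/100 * E_chg = 95.011/100 * 285.64 = 271.4 Wh

271.4 Wh


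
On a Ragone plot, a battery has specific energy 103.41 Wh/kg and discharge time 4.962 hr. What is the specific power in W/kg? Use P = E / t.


P_specific = E / t = 103.41 / 4.962 = 20.84 W/kg

20.84 W/kg


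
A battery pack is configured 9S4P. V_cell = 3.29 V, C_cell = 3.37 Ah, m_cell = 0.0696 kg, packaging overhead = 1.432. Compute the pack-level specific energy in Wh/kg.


Step 1: V_pack = 9 * 3.29 = 29.61 V
Step 2: C_pack = 4 * 3.37 = 13.48 Ah
Step 3: E_pack = V_pack * C_pack = 29.61 * 13.48 = 399.14 Wh
Step 4: m_pack = 9 * 4 * 0.0696 * 1.432 = 3.588 kg
Step 5: ED = E_pack / m_pack = 399.14 / 3.588 = 111.2 Wh/kg

111.2 Wh/kg


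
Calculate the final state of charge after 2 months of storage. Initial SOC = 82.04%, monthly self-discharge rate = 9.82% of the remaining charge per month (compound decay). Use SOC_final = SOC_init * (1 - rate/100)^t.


decay = (1 - 9.82/100)^2 = 0.81324
SOC_final = 82.04 * 0.81324 = 66.72%

66.72%


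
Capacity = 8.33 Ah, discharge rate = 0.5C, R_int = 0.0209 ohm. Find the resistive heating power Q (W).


Step 1: I = C_rate * capacity = 0.5 * 8.33 = 4.165 A
Step 2: Q = I^2 * R = 4.165^2 * 0.0209 = 17.347 * 0.0209 = 0.3626 W

0.3626 W


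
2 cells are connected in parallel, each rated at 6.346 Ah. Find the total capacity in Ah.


C_total = 2 * 6.346 = 12.692 Ah

12.692 Ah


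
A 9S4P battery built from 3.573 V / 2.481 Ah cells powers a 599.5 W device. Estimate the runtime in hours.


Step 1: E_pack = Ns * V_cell * Np * C_cell = 9 * 3.573 * 4 * 2.481 = 319.13 Wh
Step 2: t = E_pack / P = 319.13 / 599.5 = 0.5323 hr

0.5323 hr


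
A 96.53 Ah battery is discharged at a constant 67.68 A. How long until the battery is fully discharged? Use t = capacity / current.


t = capacity / current = 96.53 / 67.68 = 1.426 hr

1.426 hr


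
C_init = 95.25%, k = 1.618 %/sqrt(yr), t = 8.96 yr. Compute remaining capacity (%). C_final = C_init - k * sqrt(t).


sqrt(t) = sqrt(8.96) = 2.9933
C_final = 95.25 - 1.618 * 2.9933 = 90.41%

90.41%


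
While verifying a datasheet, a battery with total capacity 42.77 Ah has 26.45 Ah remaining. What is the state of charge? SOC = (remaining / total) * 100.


SOC = (remaining / total) * 100 = (26.45 / 42.77) * 100 = 61.84%

61.84%


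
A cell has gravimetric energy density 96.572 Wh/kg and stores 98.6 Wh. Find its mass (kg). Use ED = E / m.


m = E / ED = 98.6 / 96.572 = 1.021 kg

1.021 kg


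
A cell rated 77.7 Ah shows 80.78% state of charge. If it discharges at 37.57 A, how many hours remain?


Step 1: remaining = SOC/100 * C_total = 80.78/100 * 77.7 = 62.766 Ah
Step 2: t = remaining / I = 62.766 / 37.57 = 1.671 hr

1.671 hr


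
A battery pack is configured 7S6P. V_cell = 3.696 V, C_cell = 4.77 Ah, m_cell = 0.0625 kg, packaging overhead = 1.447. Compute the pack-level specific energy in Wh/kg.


Step 1: V_pack = 7 * 3.696 = 25.872 V
Step 2: C_pack = 6 * 4.77 = 28.62 Ah
Step 3: E_pack = V_pack * C_pack = 25.872 * 28.62 = 740.46 Wh
Step 4: m_pack = 7 * 6 * 0.0625 * 1.447 = 3.7984 kg
Step 5: ED = E_pack / m_pack = 740.46 / 3.7984 = 194.9 Wh/kg

194.9 Wh/kg


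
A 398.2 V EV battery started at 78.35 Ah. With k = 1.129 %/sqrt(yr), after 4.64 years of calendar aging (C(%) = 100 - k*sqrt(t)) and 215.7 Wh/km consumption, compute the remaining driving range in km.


Step 1: capacity retention = 100 - 1.129 * sqrt(4.64) = 100 - 1.129 * 2.1541 = 97.568%
Step 2: C_now = 78.35 * 97.568/100 = 76.445 Ah
Step 3: E_pack = V * C_now = 398.2 * 76.445 = 30440 Wh
Step 4: range = E_pack / consumption = 30440 / 215.7 = 141.1 km

141.1 km


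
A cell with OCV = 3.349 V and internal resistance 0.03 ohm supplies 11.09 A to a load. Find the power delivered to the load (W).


Step 1: V_terminal = OCV - I*R = 3.349 - 11.09 * 0.03 = 3.0163 V
Step 2: P_out = V_terminal * I = 3.0163 * 11.09 = 33.45 W

33.45 W


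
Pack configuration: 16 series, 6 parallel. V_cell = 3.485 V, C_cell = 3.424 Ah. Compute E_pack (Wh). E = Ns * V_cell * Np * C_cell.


V_pack = 16 * 3.485 = 55.76 V
C_pack = 6 * 3.424 = 20.544 Ah
E = V_pack * C_pack = 55.76 * 20.544 = 1146 Wh

1146 Wh


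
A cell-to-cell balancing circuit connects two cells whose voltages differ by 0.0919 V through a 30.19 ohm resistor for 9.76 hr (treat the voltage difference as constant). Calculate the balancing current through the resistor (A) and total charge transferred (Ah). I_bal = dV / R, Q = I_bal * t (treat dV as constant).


I_bal = dV / R = 0.0919 / 30.19 = 0.0030441 A
Q = I_bal * t = 0.0030441 * 9.76 = 0.02971 Ah

I=0.0030441 A, Q=0.02971 Ah


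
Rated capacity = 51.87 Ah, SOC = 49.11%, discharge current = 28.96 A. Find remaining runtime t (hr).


Step 1: remaining = SOC/100 * C_total = 49.11/100 * 51.87 = 25.473 Ah
Step 2: t = remaining / I = 25.473 / 28.96 = 0.8796 hr

0.8796 hr


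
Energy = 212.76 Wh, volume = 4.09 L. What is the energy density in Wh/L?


Volumetric ED = 212.76 Wh / 4.09 L = 52.02 Wh/L

52.02 Wh/L


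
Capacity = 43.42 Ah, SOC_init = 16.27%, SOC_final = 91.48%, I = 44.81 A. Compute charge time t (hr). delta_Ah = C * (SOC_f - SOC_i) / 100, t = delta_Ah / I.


Step 1: dSOC = 91.48% - 16.27% = 75.21%
Step 2: delta_Ah = 43.42 * 75.21 / 100 = 32.656 Ah
Step 3: t = 32.656 / 44.81 = 0.7288 hr

0.7288 hr


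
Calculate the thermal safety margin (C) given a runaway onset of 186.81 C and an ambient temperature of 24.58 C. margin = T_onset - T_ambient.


Safety margin = 186.81 C - 24.58 C = 162.23 C

162.23 C


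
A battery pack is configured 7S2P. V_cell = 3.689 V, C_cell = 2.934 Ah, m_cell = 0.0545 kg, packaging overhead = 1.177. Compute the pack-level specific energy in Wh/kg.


Step 1: V_pack = 7 * 3.689 = 25.823 V
Step 2: C_pack = 2 * 2.934 = 5.868 Ah
Step 3: E_pack = V_pack * C_pack = 25.823 * 5.868 = 151.53 Wh
Step 4: m_pack = 7 * 2 * 0.0545 * 1.177 = 0.89805 kg
Step 5: ED = E_pack / m_pack = 151.53 / 0.89805 = 168.7 Wh/kg

168.7 Wh/kg


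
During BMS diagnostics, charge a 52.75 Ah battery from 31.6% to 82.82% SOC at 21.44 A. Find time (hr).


delta_Ah = 52.75 * (82.82 - 31.6) / 100 = 27.019 Ah
t = delta_Ah / I = 27.019 / 21.44 = 1.260 hr

1.260 hr


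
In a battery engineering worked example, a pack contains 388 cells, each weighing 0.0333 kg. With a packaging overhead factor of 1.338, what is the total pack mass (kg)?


m_pack = n * m_cell * overhead = 388 * 0.0333 * 1.338 = 17.29 kg

17.29 kg


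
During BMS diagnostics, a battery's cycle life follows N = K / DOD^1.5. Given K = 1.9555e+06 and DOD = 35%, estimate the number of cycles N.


DOD^1.5 = 207.06
N = K / DOD^1.5 = 1.9555e+06 / 207.06 = 9444

9444 cycles


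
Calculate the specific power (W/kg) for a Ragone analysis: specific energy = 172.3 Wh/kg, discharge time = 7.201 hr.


Specific power = 172.3 Wh/kg / 7.201 hr = 23.93 W/kg

23.93 W/kg


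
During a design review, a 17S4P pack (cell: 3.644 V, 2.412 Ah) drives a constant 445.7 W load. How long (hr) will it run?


Step 1: E_pack = Ns * V_cell * Np * C_cell = 17 * 3.644 * 4 * 2.412 = 597.67 Wh
Step 2: t = E_pack / P = 597.67 / 445.7 = 1.341 hr

1.341 hr


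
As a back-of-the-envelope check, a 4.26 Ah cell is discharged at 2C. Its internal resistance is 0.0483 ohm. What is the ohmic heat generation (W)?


Step 1: I = C_rate * capacity = 2 * 4.26 = 8.52 A
Step 2: Q = I^2 * R = 8.52^2 * 0.0483 = 72.59 * 0.0483 = 3.506 W

3.506 W


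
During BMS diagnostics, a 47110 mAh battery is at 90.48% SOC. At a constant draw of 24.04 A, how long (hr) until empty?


Convert: C_total = 47110 mAh = 47.11 Ah
Step 1: remaining = SOC/100 * C_total = 90.48/100 * 47.11 = 42.625 Ah
Step 2: t = remaining / I = 42.625 / 24.04 = 1.773 hr

1.773 hr


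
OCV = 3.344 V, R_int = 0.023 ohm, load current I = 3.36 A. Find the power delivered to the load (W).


Step 1: V_terminal = OCV - I*R = 3.344 - 3.36 * 0.023 = 3.2667 V
Step 2: P_out = V_terminal * I = 3.2667 * 3.36 = 10.98 W

10.98 W


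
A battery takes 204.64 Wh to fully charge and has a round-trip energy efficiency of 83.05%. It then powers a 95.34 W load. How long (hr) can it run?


Step 1: E_discharge = eta/100 * E_charge = 83.05/100 * 204.64 = 169.95 Wh
Step 2: t = E_discharge / P = 169.95 / 95.34 = 1.783 hr

1.783 hr


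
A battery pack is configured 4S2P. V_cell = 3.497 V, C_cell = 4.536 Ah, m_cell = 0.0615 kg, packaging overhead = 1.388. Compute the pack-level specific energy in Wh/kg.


Step 1: V_pack = 4 * 3.497 = 13.988 V
Step 2: C_pack = 2 * 4.536 = 9.072 Ah
Step 3: E_pack = V_pack * C_pack = 13.988 * 9.072 = 126.9 Wh
Step 4: m_pack = 4 * 2 * 0.0615 * 1.388 = 0.6829 kg
Step 5: ED = E_pack / m_pack = 126.9 / 0.6829 = 185.8 Wh/kg

185.8 Wh/kg
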